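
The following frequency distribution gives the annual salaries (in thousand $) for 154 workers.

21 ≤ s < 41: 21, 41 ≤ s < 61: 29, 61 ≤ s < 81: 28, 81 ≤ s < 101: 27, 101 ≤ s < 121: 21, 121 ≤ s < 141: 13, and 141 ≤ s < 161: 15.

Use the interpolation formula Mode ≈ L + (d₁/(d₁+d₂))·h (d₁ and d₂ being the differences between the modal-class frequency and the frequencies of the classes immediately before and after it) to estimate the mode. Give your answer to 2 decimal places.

Modal class: 41 ≤ s < 61 (highest frequency 29).
d₁ = 29 − 21 = 8, d₂ = 29 − 28 = 1
Mode ≈ 41 + (8/(8+1)) × 20 = 41 + 17.7778 = 58.7778

58.78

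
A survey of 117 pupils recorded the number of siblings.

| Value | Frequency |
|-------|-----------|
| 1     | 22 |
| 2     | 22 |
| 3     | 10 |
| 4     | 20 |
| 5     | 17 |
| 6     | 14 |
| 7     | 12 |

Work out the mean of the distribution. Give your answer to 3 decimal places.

3.667

Values: 1, 2, 3, 4, 5, 6, 7
Σfx = 22×1 + 22×2 + 10×3 + 20×4 + 17×5 + 14×6 + 12×7 = 429
n = Σf = 117
Mean = 429 / 117 = 3.6667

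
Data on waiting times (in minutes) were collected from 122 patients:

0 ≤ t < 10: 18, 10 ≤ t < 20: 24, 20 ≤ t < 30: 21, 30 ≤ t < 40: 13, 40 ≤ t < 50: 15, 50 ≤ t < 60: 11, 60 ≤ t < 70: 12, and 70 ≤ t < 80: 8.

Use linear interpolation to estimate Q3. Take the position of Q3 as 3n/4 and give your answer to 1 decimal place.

Cumulative frequencies: 18, 42, 63, 76, 91, 102, 114, 122
n = 122; position = 3n/4 = 91.5.
This falls in the class 50 ≤ t < 60: L = 50, F = 91, f = 11, h = 10.
Upper quartile ≈ 50 + ((91.5 − 91) / 11) × 10 = 50.4545

50.5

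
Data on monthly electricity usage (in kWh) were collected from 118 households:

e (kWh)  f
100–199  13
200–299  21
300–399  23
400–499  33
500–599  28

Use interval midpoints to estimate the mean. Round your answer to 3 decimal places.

Midpoints: 149.5, 249.5, 349.5, 449.5, 549.5
Σfm = 13×149.5 + 21×249.5 + 23×349.5 + 33×449.5 + 28×549.5 = 45441
n = Σf = 118
Mean = 45441 / 118 = 385.0932

385.093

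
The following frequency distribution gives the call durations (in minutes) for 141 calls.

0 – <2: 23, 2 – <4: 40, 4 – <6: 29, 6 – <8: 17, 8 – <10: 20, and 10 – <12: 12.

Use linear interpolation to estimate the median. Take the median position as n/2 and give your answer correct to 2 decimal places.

Cumulative frequencies: 23, 63, 92, 109, 129, 141
n = 141; position = n/2 = 70.5.
This falls in the class 4 – <6: L = 4, F = 63, f = 29, h = 2.
Median ≈ 4 + ((70.5 − 63) / 29) × 2 = 4.5172

4.52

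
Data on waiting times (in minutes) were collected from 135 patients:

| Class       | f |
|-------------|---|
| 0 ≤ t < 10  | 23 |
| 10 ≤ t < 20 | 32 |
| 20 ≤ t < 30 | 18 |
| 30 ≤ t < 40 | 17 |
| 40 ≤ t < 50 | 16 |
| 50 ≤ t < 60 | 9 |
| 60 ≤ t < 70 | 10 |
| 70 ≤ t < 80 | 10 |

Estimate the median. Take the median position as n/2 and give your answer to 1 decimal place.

26.9

Cumulative frequencies: 23, 55, 73, 90, 106, 115, 125, 135
n = 135; position = n/2 = 67.5.
This falls in the class 20 ≤ t < 30: L = 20, F = 55, f = 18, h = 10.
Median ≈ 20 + ((67.5 − 55) / 18) × 10 = 26.9444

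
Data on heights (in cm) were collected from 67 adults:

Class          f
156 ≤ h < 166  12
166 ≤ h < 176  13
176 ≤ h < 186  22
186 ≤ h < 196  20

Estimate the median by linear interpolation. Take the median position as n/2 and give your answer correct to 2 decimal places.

179.86

Cumulative frequencies: 12, 25, 47, 67
n = 67; position = n/2 = 33.5.
This falls in the class 176 ≤ h < 186: L = 176, F = 25, f = 22, h = 10.
Median ≈ 176 + ((33.5 − 25) / 22) × 10 = 179.8636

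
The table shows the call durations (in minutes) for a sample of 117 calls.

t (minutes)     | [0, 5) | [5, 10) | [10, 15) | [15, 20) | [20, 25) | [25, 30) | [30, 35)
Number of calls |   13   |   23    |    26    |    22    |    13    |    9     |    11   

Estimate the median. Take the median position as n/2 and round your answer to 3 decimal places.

Cumulative frequencies: 13, 36, 62, 84, 97, 106, 117
n = 117; position = n/2 = 58.5.
This falls in the class [10, 15): L = 10, F = 36, f = 26, h = 5.
Median ≈ 10 + ((58.5 − 36) / 26) × 5 = 14.3269

14.327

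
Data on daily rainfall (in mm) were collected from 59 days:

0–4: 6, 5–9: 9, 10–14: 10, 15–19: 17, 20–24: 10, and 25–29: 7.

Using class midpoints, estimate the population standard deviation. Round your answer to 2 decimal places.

7.42

Midpoints: 2, 7, 12, 17, 22, 27
n = 59, Σfm = 893, mean = 15.1356
Σfm² = 16761
Σf(m − x̄)² = Σfm² − (Σfm)²/n = 16761 − 893²/59 = 3244.9153
Population variance = 3244.9153 / 59 = 54.9986
Standard deviation = √54.9986 = 7.4161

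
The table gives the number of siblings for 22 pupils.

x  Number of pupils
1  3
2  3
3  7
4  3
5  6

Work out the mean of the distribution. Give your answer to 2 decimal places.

Values: 1, 2, 3, 4, 5
Σfx = 3×1 + 3×2 + 7×3 + 3×4 + 6×5 = 72
n = Σf = 22
Mean = 72 / 22 = 3.2727

3.27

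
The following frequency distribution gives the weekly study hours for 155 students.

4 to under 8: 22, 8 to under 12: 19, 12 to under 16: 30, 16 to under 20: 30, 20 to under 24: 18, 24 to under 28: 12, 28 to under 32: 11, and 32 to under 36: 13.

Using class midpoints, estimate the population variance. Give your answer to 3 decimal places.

69.851

Midpoints: 6, 10, 14, 18, 22, 26, 30, 34
n = 155, Σfm = 2762, mean = 17.8194
Σfm² = 60044
Σf(m − x̄)² = Σfm² − (Σfm)²/n = 60044 − 2762²/155 = 10826.9419
Population variance = 10826.9419 / 155 = 69.8512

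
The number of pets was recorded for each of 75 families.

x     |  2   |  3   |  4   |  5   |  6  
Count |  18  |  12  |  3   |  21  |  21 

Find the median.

Cumulative frequencies: 18, 30, 33, 54, 75
n = 75, so the median is the value in position (n+1)/2 = 38.
Position 38 falls at value 5.

5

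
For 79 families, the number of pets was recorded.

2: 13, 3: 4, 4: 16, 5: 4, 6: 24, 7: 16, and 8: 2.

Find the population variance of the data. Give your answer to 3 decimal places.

3.228

Values: 2, 3, 4, 5, 6, 7, 8
n = 79, Σfx = 394, mean = 4.9873
Σfx² = 2220
Σf(x − x̄)² = Σfx² − (Σfx)²/n = 2220 − 394²/79 = 254.9873
Population variance = 254.9873 / 79 = 3.2277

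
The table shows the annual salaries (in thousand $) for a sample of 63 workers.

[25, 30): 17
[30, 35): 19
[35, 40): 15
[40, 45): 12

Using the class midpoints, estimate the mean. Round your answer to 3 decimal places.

Midpoints: 27.5, 32.5, 37.5, 42.5
Σfm = 17×27.5 + 19×32.5 + 15×37.5 + 12×42.5 = 2157.5
n = Σf = 63
Mean = 2157.5 / 63 = 34.2460

34.246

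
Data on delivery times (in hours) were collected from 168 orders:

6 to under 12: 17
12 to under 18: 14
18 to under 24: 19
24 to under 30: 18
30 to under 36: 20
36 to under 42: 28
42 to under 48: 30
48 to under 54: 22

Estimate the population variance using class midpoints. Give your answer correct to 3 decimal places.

179.388

Midpoints: 9, 15, 21, 27, 33, 39, 45, 51
n = 168, Σfm = 5472, mean = 32.5714
Σfm² = 208368
Σf(m − x̄)² = Σfm² − (Σfm)²/n = 208368 − 5472²/168 = 30137.1429
Population variance = 30137.1429 / 168 = 179.3878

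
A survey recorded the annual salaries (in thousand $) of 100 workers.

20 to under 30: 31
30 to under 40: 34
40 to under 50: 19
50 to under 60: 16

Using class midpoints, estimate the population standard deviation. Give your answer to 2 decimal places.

Midpoints: 25, 35, 45, 55
n = 100, Σfm = 3700, mean = 37.0000
Σfm² = 147900
Σf(m − x̄)² = Σfm² − (Σfm)²/n = 147900 − 3700²/100 = 11000.0000
Population variance = 11000.0000 / 100 = 110.0000
Standard deviation = √110.0000 = 10.4881

10.49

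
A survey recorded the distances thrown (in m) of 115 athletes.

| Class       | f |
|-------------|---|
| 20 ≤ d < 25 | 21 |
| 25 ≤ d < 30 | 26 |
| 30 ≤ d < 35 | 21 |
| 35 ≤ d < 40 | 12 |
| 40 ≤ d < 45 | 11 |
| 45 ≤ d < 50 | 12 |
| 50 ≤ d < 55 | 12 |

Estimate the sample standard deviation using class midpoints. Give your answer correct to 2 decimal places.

9.87

Midpoints: 22.5, 27.5, 32.5, 37.5, 42.5, 47.5, 52.5
n = 115, Σfm = 3987.5, mean = 34.6739
Σfm² = 149368.75
Σf(m − x̄)² = Σfm² − (Σfm)²/n = 149368.75 − 3987.5²/115 = 11106.5217
Sample variance = 11106.5217 / 114 = 97.4256
Standard deviation = √97.4256 = 9.8704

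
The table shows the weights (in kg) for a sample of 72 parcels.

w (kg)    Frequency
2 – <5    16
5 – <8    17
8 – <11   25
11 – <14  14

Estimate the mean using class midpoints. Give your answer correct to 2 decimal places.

Midpoints: 3.5, 6.5, 9.5, 12.5
Σfm = 16×3.5 + 17×6.5 + 25×9.5 + 14×12.5 = 579
n = Σf = 72
Mean = 579 / 72 = 8.0417

8.04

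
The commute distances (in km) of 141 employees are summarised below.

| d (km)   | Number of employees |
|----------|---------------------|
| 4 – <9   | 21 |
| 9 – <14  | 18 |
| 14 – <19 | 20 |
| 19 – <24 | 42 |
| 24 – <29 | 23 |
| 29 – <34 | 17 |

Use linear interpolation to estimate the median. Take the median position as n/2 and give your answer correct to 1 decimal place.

20.4

Cumulative frequencies: 21, 39, 59, 101, 124, 141
n = 141; position = n/2 = 70.5.
This falls in the class 19 – <24: L = 19, F = 59, f = 42, h = 5.
Median ≈ 19 + ((70.5 − 59) / 42) × 5 = 20.3690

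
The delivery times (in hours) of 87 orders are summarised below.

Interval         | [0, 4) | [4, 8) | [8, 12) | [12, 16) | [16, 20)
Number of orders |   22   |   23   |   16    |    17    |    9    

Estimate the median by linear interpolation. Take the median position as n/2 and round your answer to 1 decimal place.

7.7

Cumulative frequencies: 22, 45, 61, 78, 87
n = 87; position = n/2 = 43.5.
This falls in the class [4, 8): L = 4, F = 22, f = 23, h = 4.
Median ≈ 4 + ((43.5 − 22) / 23) × 4 = 7.7391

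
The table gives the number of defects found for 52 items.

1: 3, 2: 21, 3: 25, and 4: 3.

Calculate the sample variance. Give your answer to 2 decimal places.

Values: 1, 2, 3, 4
n = 52, Σfx = 132, mean = 2.5385
Σfx² = 360
Σf(x − x̄)² = Σfx² − (Σfx)²/n = 360 − 132²/52 = 24.9231
Sample variance = 24.9231 / 51 = 0.4887

0.49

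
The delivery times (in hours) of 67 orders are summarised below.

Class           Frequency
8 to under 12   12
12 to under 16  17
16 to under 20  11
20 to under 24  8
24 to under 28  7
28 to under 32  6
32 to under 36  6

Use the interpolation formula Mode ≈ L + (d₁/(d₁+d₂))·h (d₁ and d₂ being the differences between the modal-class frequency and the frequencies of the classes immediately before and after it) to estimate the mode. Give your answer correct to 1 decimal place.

Modal class: 12 to under 16 (highest frequency 17).
d₁ = 17 − 12 = 5, d₂ = 17 − 11 = 6
Mode ≈ 12 + (5/(5+6)) × 4 = 12 + 1.8182 = 13.8182

13.8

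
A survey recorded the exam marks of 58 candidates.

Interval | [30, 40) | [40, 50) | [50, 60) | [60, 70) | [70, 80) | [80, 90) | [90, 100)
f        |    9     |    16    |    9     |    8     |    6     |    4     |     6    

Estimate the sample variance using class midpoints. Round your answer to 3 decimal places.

364.307

Midpoints: 35, 45, 55, 65, 75, 85, 95
n = 58, Σfm = 3410, mean = 58.7931
Σfm² = 221250
Σf(m − x̄)² = Σfm² − (Σfm)²/n = 221250 − 3410²/58 = 20765.5172
Sample variance = 20765.5172 / 57 = 364.3073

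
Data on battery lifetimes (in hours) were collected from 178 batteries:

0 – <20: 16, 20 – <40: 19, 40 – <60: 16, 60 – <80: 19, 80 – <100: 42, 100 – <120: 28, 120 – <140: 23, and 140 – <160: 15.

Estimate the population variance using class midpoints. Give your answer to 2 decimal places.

Midpoints: 10, 30, 50, 70, 90, 110, 130, 150
n = 178, Σfm = 14960, mean = 84.0449
Σfm² = 1557000
Σf(m − x̄)² = Σfm² − (Σfm)²/n = 1557000 − 14960²/178 = 299687.6404
Population variance = 299687.6404 / 178 = 1683.6384

1683.64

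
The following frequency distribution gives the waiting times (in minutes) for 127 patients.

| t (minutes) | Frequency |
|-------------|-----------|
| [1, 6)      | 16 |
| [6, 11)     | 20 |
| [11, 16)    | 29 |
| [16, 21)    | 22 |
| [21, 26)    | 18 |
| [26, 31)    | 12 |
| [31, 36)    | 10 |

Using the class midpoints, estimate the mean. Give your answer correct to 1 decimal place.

Midpoints: 3.5, 8.5, 13.5, 18.5, 23.5, 28.5, 33.5
Σfm = 16×3.5 + 20×8.5 + 29×13.5 + 22×18.5 + 18×23.5 + 12×28.5 + 10×33.5 = 2124.5
n = Σf = 127
Mean = 2124.5 / 127 = 16.7283

16.7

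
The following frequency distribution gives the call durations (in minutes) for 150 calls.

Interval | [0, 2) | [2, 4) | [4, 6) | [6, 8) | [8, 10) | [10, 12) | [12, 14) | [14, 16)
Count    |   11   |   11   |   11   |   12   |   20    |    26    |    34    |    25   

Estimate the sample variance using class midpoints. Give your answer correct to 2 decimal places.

Midpoints: 1, 3, 5, 7, 9, 11, 13, 15
n = 150, Σfm = 1466, mean = 9.7733
Σfm² = 17110
Σf(m − x̄)² = Σfm² − (Σfm)²/n = 17110 − 1466²/150 = 2782.2933
Sample variance = 2782.2933 / 149 = 18.6731

18.67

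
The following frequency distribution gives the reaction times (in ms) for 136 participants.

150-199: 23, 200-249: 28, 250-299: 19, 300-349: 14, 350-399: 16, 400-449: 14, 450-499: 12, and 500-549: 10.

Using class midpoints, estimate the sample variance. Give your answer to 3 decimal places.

12477.124

Midpoints: 174.5, 224.5, 274.5, 324.5, 374.5, 424.5, 474.5, 524.5
n = 136, Σfm = 42932, mean = 315.6765
Σfm² = 15237034
Σf(m − x̄)² = Σfm² − (Σfm)²/n = 15237034 − 42932²/136 = 1684411.7647
Sample variance = 1684411.7647 / 135 = 12477.1242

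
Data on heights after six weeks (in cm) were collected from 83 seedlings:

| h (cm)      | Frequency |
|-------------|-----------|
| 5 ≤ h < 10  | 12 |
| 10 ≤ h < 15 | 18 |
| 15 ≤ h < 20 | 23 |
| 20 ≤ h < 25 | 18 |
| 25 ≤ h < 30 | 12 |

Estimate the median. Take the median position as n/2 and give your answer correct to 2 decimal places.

Cumulative frequencies: 12, 30, 53, 71, 83
n = 83; position = n/2 = 41.5.
This falls in the class 15 ≤ h < 20: L = 15, F = 30, f = 23, h = 5.
Median ≈ 15 + ((41.5 − 30) / 23) × 5 = 17.5000

17.50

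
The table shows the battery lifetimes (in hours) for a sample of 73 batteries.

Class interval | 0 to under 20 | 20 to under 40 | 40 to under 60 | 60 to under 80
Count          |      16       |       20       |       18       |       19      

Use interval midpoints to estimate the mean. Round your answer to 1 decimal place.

Midpoints: 10, 30, 50, 70
Σfm = 16×10 + 20×30 + 18×50 + 19×70 = 2990
n = Σf = 73
Mean = 2990 / 73 = 40.9589

41.0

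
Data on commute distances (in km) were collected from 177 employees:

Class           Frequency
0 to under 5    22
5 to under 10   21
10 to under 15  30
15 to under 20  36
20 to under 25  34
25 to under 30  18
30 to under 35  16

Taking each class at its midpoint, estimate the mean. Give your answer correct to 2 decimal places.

16.94

Midpoints: 2.5, 7.5, 12.5, 17.5, 22.5, 27.5, 32.5
Σfm = 22×2.5 + 21×7.5 + 30×12.5 + 36×17.5 + 34×22.5 + 18×27.5 + 16×32.5 = 2997.5
n = Σf = 177
Mean = 2997.5 / 177 = 16.9350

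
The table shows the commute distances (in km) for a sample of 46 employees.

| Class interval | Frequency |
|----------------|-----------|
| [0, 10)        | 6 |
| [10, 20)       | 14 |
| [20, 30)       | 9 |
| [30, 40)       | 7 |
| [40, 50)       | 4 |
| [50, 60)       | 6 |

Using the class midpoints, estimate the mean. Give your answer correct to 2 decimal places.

26.52

Midpoints: 5, 15, 25, 35, 45, 55
Σfm = 6×5 + 14×15 + 9×25 + 7×35 + 4×45 + 6×55 = 1220
n = Σf = 46
Mean = 1220 / 46 = 26.5217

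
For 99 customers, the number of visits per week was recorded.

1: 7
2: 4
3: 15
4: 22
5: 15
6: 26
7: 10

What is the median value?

Cumulative frequencies: 7, 11, 26, 48, 63, 89, 99
n = 99, so the median is the value in position (n+1)/2 = 50.
Position 50 falls at value 5.

5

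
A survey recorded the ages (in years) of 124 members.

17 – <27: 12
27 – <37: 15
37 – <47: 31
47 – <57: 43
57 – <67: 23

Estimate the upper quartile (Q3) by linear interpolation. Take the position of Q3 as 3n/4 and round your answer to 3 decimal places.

55.140

Cumulative frequencies: 12, 27, 58, 101, 124
n = 124; position = 3n/4 = 93.
This falls in the class 47 – <57: L = 47, F = 58, f = 43, h = 10.
Upper quartile ≈ 47 + ((93 − 58) / 43) × 10 = 55.1395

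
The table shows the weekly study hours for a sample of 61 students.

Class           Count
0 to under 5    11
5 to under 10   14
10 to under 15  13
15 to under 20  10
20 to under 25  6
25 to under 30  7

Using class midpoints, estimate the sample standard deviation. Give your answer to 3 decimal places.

8.016

Midpoints: 2.5, 7.5, 12.5, 17.5, 22.5, 27.5
n = 61, Σfm = 797.5, mean = 13.0738
Σfm² = 14281.25
Σf(m − x̄)² = Σfm² − (Σfm)²/n = 14281.25 − 797.5²/61 = 3854.9180
Sample variance = 3854.9180 / 60 = 64.2486
Standard deviation = √64.2486 = 8.0155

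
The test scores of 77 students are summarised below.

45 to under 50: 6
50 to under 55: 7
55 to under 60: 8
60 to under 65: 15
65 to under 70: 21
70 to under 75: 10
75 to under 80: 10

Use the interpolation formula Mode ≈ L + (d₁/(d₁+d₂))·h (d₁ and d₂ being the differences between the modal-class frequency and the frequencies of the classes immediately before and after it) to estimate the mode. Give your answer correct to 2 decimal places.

Modal class: 65 to under 70 (highest frequency 21).
d₁ = 21 − 15 = 6, d₂ = 21 − 10 = 11
Mode ≈ 65 + (6/(6+11)) × 5 = 65 + 1.7647 = 66.7647

66.76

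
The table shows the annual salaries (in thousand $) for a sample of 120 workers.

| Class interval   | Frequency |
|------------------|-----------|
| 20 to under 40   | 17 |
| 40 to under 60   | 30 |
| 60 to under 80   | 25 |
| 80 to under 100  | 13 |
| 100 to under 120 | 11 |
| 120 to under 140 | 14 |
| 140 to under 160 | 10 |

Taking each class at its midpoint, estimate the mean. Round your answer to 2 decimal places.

78.83

Midpoints: 30, 50, 70, 90, 110, 130, 150
Σfm = 17×30 + 30×50 + 25×70 + 13×90 + 11×110 + 14×130 + 10×150 = 9460
n = Σf = 120
Mean = 9460 / 120 = 78.8333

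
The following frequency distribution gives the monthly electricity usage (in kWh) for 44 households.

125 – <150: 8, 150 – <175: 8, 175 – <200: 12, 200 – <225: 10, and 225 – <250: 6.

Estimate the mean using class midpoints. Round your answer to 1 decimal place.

186.4

Midpoints: 137.5, 162.5, 187.5, 212.5, 237.5
Σfm = 8×137.5 + 8×162.5 + 12×187.5 + 10×212.5 + 6×237.5 = 8200
n = Σf = 44
Mean = 8200 / 44 = 186.3636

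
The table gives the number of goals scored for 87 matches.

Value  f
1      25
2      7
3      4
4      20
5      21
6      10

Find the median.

Cumulative frequencies: 25, 32, 36, 56, 77, 87
n = 87, so the median is the value in position (n+1)/2 = 44.
Position 44 falls at value 4.

4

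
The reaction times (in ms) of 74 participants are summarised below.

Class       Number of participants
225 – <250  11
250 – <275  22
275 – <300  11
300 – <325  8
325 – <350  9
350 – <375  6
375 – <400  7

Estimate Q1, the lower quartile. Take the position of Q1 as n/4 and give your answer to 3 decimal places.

Cumulative frequencies: 11, 33, 44, 52, 61, 67, 74
n = 74; position = n/4 = 18.5.
This falls in the class 250 – <275: L = 250, F = 11, f = 22, h = 25.
Lower quartile ≈ 250 + ((18.5 − 11) / 22) × 25 = 258.5227

258.523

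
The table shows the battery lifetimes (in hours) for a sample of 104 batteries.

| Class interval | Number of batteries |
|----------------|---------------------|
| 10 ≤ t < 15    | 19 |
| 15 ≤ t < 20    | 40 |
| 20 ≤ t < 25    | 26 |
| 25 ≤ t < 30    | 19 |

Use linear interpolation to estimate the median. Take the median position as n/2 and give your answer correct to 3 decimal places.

19.125

Cumulative frequencies: 19, 59, 85, 104
n = 104; position = n/2 = 52.
This falls in the class 15 ≤ t < 20: L = 15, F = 19, f = 40, h = 5.
Median ≈ 15 + ((52 − 19) / 40) × 5 = 19.1250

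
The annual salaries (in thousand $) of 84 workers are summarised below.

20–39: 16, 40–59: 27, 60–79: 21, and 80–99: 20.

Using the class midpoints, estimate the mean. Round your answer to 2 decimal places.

60.21

Midpoints: 29.5, 49.5, 69.5, 89.5
Σfm = 16×29.5 + 27×49.5 + 21×69.5 + 20×89.5 = 5058
n = Σf = 84
Mean = 5058 / 84 = 60.2143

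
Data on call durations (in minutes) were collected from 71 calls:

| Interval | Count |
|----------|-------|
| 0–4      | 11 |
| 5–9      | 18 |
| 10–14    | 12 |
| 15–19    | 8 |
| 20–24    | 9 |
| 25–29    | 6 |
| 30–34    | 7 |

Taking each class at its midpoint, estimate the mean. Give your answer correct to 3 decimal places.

Midpoints: 2, 7, 12, 17, 22, 27, 32
Σfm = 11×2 + 18×7 + 12×12 + 8×17 + 9×22 + 6×27 + 7×32 = 1012
n = Σf = 71
Mean = 1012 / 71 = 14.2535

14.254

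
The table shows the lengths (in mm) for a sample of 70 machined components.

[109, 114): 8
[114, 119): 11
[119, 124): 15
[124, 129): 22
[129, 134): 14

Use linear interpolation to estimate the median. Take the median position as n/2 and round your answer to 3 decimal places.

Cumulative frequencies: 8, 19, 34, 56, 70
n = 70; position = n/2 = 35.
This falls in the class [124, 129): L = 124, F = 34, f = 22, h = 5.
Median ≈ 124 + ((35 − 34) / 22) × 5 = 124.2273

124.227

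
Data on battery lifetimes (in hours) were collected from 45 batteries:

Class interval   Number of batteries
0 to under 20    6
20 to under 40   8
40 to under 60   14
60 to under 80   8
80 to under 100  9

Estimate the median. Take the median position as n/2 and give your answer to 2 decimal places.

Cumulative frequencies: 6, 14, 28, 36, 45
n = 45; position = n/2 = 22.5.
This falls in the class 40 to under 60: L = 40, F = 14, f = 14, h = 20.
Median ≈ 40 + ((22.5 − 14) / 14) × 20 = 52.1429

52.14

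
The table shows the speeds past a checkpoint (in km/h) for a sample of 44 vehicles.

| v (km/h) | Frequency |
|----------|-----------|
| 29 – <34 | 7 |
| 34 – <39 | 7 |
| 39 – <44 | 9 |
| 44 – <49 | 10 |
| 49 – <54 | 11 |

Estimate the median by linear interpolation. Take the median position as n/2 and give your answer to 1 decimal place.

Cumulative frequencies: 7, 14, 23, 33, 44
n = 44; position = n/2 = 22.
This falls in the class 39 – <44: L = 39, F = 14, f = 9, h = 5.
Median ≈ 39 + ((22 − 14) / 9) × 5 = 43.4444

43.4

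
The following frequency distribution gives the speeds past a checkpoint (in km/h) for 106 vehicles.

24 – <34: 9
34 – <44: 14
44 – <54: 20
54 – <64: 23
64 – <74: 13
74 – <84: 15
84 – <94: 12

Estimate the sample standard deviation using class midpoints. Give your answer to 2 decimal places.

Midpoints: 29, 39, 49, 59, 69, 79, 89
n = 106, Σfm = 6294, mean = 59.3774
Σfm² = 407506
Σf(m − x̄)² = Σfm² − (Σfm)²/n = 407506 − 6294²/106 = 33784.9057
Sample variance = 33784.9057 / 105 = 321.7610
Standard deviation = √321.7610 = 17.9377

17.94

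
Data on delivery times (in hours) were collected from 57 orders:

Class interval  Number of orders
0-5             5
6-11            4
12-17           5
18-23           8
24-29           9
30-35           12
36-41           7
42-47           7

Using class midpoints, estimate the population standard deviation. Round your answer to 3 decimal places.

Midpoints: 2.5, 8.5, 14.5, 20.5, 26.5, 32.5, 38.5, 44.5
n = 57, Σfm = 1492.5, mean = 26.1842
Σfm² = 47966.25
Σf(m − x̄)² = Σfm² − (Σfm)²/n = 47966.25 − 1492.5²/57 = 8886.3158
Population variance = 8886.3158 / 57 = 155.9003
Standard deviation = √155.9003 = 12.4860

12.486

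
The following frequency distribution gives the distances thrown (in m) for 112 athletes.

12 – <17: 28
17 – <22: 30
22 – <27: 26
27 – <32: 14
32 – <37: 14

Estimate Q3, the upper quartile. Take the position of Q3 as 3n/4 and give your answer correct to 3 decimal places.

27.000

Cumulative frequencies: 28, 58, 84, 98, 112
n = 112; position = 3n/4 = 84.
This falls in the class 22 – <27: L = 22, F = 58, f = 26, h = 5.
Upper quartile ≈ 22 + ((84 − 58) / 26) × 5 = 27.0000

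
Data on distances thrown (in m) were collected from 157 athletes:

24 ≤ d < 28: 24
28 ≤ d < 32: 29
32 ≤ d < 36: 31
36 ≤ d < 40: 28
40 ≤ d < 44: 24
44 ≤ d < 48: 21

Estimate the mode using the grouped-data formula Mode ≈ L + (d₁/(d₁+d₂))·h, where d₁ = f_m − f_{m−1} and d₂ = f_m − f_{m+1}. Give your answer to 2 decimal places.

Modal class: 32 ≤ d < 36 (highest frequency 31).
d₁ = 31 − 29 = 2, d₂ = 31 − 28 = 3
Mode ≈ 32 + (2/(2+3)) × 4 = 32 + 1.6000 = 33.6000

33.60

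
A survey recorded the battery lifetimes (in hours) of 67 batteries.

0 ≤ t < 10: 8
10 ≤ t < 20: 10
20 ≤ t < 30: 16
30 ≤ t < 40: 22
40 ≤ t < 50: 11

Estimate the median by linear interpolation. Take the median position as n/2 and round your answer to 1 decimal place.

Cumulative frequencies: 8, 18, 34, 56, 67
n = 67; position = n/2 = 33.5.
This falls in the class 20 ≤ t < 30: L = 20, F = 18, f = 16, h = 10.
Median ≈ 20 + ((33.5 − 18) / 16) × 10 = 29.6875

29.7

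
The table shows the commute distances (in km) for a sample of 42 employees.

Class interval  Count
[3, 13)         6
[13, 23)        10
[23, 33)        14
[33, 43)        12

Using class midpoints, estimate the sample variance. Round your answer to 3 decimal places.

106.388

Midpoints: 8, 18, 28, 38
n = 42, Σfm = 1076, mean = 25.6190
Σfm² = 31928
Σf(m − x̄)² = Σfm² − (Σfm)²/n = 31928 − 1076²/42 = 4361.9048
Sample variance = 4361.9048 / 41 = 106.3879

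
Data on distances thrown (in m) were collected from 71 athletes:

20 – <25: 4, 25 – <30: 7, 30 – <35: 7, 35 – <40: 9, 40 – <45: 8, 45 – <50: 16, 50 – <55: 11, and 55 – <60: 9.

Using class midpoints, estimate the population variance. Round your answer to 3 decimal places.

Midpoints: 22.5, 27.5, 32.5, 37.5, 42.5, 47.5, 52.5, 57.5
n = 71, Σfm = 3042.5, mean = 42.8521
Σfm² = 137993.75
Σf(m − x̄)² = Σfm² − (Σfm)²/n = 137993.75 − 3042.5²/71 = 7616.1972
Population variance = 7616.1972 / 71 = 107.2704

107.270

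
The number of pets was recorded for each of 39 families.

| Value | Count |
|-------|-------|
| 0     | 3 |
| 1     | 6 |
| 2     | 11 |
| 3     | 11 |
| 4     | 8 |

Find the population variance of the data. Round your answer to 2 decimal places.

Values: 0, 1, 2, 3, 4
n = 39, Σfx = 93, mean = 2.3846
Σfx² = 277
Σf(x − x̄)² = Σfx² − (Σfx)²/n = 277 − 93²/39 = 55.2308
Population variance = 55.2308 / 39 = 1.4162

1.42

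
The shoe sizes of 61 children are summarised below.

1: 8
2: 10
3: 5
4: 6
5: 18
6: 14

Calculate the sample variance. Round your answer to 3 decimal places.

Values: 1, 2, 3, 4, 5, 6
n = 61, Σfx = 241, mean = 3.9508
Σfx² = 1143
Σf(x − x̄)² = Σfx² − (Σfx)²/n = 1143 − 241²/61 = 190.8525
Sample variance = 190.8525 / 60 = 3.1809

3.181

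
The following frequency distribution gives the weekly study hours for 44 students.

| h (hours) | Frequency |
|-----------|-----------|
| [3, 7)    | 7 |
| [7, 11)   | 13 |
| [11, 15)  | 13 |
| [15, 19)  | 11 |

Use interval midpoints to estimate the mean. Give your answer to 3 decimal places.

11.545

Midpoints: 5, 9, 13, 17
Σfm = 7×5 + 13×9 + 13×13 + 11×17 = 508
n = Σf = 44
Mean = 508 / 44 = 11.5455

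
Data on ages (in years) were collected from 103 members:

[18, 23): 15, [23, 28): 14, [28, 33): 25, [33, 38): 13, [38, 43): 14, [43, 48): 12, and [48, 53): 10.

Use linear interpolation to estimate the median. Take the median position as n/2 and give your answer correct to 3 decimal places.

32.500

Cumulative frequencies: 15, 29, 54, 67, 81, 93, 103
n = 103; position = n/2 = 51.5.
This falls in the class [28, 33): L = 28, F = 29, f = 25, h = 5.
Median ≈ 28 + ((51.5 − 29) / 25) × 5 = 32.5000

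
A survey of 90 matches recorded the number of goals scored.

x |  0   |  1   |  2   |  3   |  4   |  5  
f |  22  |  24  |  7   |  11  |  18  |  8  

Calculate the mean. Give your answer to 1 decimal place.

2.0

Values: 0, 1, 2, 3, 4, 5
Σfx = 22×0 + 24×1 + 7×2 + 11×3 + 18×4 + 8×5 = 183
n = Σf = 90
Mean = 183 / 90 = 2.0333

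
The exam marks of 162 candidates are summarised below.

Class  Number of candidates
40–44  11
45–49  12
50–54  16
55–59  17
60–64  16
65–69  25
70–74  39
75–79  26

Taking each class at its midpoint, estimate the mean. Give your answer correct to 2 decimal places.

Midpoints: 42, 47, 52, 57, 62, 67, 72, 77
Σfm = 11×42 + 12×47 + 16×52 + 17×57 + 16×62 + 25×67 + 39×72 + 26×77 = 10304
n = Σf = 162
Mean = 10304 / 162 = 63.6049

63.60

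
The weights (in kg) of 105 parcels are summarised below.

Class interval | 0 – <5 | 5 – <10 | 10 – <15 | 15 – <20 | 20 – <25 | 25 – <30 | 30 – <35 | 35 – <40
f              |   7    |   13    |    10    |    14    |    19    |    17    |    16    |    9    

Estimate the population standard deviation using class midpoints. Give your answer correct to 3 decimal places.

Midpoints: 2.5, 7.5, 12.5, 17.5, 22.5, 27.5, 32.5, 37.5
n = 105, Σfm = 2237.5, mean = 21.3095
Σfm² = 58656.25
Σf(m − x̄)² = Σfm² − (Σfm)²/n = 58656.25 − 2237.5²/105 = 10976.1905
Population variance = 10976.1905 / 105 = 104.5351
Standard deviation = √104.5351 = 10.2242

10.224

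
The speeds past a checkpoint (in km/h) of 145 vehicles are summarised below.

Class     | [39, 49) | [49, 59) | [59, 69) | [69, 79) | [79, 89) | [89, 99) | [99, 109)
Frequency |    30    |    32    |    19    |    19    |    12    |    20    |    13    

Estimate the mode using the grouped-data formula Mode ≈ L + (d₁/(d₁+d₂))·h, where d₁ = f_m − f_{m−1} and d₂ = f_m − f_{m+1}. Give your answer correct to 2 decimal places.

Modal class: [49, 59) (highest frequency 32).
d₁ = 32 − 30 = 2, d₂ = 32 − 19 = 13
Mode ≈ 49 + (2/(2+13)) × 10 = 49 + 1.3333 = 50.3333

50.33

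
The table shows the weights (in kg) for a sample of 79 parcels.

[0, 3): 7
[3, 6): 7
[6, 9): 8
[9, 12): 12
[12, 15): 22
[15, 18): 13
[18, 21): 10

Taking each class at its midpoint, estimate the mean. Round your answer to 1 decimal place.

11.8

Midpoints: 1.5, 4.5, 7.5, 10.5, 13.5, 16.5, 19.5
Σfm = 7×1.5 + 7×4.5 + 8×7.5 + 12×10.5 + 22×13.5 + 13×16.5 + 10×19.5 = 934.5
n = Σf = 79
Mean = 934.5 / 79 = 11.8291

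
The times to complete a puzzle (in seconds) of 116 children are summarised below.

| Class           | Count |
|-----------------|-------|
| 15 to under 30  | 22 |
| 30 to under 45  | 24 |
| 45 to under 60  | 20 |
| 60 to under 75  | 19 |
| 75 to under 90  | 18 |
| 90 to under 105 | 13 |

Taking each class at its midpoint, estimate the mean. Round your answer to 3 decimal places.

Midpoints: 22.5, 37.5, 52.5, 67.5, 82.5, 97.5
Σfm = 22×22.5 + 24×37.5 + 20×52.5 + 19×67.5 + 18×82.5 + 13×97.5 = 6480
n = Σf = 116
Mean = 6480 / 116 = 55.8621

55.862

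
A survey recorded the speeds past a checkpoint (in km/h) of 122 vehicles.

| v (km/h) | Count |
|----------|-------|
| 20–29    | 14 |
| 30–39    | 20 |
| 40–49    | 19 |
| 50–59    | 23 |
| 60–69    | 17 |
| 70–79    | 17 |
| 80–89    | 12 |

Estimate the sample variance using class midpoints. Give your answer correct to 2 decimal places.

344.13

Midpoints: 24.5, 34.5, 44.5, 54.5, 64.5, 74.5, 84.5
n = 122, Σfm = 6509, mean = 53.3525
Σfm² = 388910.5
Σf(m − x̄)² = Σfm² − (Σfm)²/n = 388910.5 − 6509²/122 = 41639.3443
Sample variance = 41639.3443 / 121 = 344.1268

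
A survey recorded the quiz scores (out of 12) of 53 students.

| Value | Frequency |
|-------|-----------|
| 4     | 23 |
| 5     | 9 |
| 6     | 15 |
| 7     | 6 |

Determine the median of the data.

Cumulative frequencies: 23, 32, 47, 53
n = 53, so the median is the value in position (n+1)/2 = 27.
Position 27 falls at value 5.

5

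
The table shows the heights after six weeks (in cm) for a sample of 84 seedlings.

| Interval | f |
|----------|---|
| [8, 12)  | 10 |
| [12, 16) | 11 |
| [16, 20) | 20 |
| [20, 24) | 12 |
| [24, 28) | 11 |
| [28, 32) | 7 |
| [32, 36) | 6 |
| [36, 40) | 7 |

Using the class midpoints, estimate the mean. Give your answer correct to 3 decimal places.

Midpoints: 10, 14, 18, 22, 26, 30, 34, 38
Σfm = 10×10 + 11×14 + 20×18 + 12×22 + 11×26 + 7×30 + 6×34 + 7×38 = 1844
n = Σf = 84
Mean = 1844 / 84 = 21.9524

21.952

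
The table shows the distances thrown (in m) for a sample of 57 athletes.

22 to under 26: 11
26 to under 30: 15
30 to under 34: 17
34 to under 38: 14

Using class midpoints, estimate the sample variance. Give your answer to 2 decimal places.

18.21

Midpoints: 24, 28, 32, 36
n = 57, Σfm = 1732, mean = 30.3860
Σfm² = 53648
Σf(m − x̄)² = Σfm² − (Σfm)²/n = 53648 − 1732²/57 = 1019.5088
Sample variance = 1019.5088 / 56 = 18.2055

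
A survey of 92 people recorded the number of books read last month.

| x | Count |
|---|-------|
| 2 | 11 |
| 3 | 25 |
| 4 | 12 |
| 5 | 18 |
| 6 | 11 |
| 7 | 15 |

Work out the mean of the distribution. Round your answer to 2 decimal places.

Values: 2, 3, 4, 5, 6, 7
Σfx = 11×2 + 25×3 + 12×4 + 18×5 + 11×6 + 15×7 = 406
n = Σf = 92
Mean = 406 / 92 = 4.4130

4.41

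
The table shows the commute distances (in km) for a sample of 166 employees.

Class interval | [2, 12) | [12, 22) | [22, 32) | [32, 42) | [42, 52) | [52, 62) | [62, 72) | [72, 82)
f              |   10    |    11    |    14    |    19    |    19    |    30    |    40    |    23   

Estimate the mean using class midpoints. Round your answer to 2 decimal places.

Midpoints: 7, 17, 27, 37, 47, 57, 67, 77
Σfm = 10×7 + 11×17 + 14×27 + 19×37 + 19×47 + 30×57 + 40×67 + 23×77 = 8392
n = Σf = 166
Mean = 8392 / 166 = 50.5542

50.55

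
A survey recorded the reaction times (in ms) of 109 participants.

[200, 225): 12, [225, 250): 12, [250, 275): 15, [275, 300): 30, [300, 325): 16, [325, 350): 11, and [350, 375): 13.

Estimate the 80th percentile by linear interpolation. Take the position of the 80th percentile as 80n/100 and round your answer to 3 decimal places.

330.000

Cumulative frequencies: 12, 24, 39, 69, 85, 96, 109
n = 109; position = 80n/100 = 87.2.
This falls in the class [325, 350): L = 325, F = 85, f = 11, h = 25.
80th percentile ≈ 325 + ((87.2 − 85) / 11) × 25 = 330.0000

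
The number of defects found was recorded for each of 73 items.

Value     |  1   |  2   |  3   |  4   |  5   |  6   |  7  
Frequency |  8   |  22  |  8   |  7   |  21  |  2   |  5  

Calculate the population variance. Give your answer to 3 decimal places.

3.072

Values: 1, 2, 3, 4, 5, 6, 7
n = 73, Σfx = 256, mean = 3.5068
Σfx² = 1122
Σf(x − x̄)² = Σfx² − (Σfx)²/n = 1122 − 256²/73 = 224.2466
Population variance = 224.2466 / 73 = 3.0719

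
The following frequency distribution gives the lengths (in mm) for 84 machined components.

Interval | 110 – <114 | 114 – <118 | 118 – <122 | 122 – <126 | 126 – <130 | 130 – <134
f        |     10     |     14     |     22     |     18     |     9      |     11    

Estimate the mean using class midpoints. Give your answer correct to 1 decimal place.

121.7

Midpoints: 112, 116, 120, 124, 128, 132
Σfm = 10×112 + 14×116 + 22×120 + 18×124 + 9×128 + 11×132 = 10220
n = Σf = 84
Mean = 10220 / 84 = 121.6667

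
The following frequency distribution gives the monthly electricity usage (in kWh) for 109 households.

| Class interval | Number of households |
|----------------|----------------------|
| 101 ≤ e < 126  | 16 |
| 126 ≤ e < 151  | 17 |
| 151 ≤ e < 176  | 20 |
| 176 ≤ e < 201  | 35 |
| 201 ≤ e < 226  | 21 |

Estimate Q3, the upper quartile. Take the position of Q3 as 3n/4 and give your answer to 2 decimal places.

196.54

Cumulative frequencies: 16, 33, 53, 88, 109
n = 109; position = 3n/4 = 81.75.
This falls in the class 176 ≤ e < 201: L = 176, F = 53, f = 35, h = 25.
Upper quartile ≈ 176 + ((81.75 − 53) / 35) × 25 = 196.5357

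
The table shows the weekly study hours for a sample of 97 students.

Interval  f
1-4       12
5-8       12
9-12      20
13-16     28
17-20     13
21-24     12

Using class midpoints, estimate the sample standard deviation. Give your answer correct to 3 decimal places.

6.027

Midpoints: 2.5, 6.5, 10.5, 14.5, 18.5, 22.5
n = 97, Σfm = 1234.5, mean = 12.7268
Σfm² = 19198.25
Σf(m − x̄)² = Σfm² − (Σfm)²/n = 19198.25 − 1234.5²/97 = 3487.0103
Sample variance = 3487.0103 / 96 = 36.3230
Standard deviation = √36.3230 = 6.0269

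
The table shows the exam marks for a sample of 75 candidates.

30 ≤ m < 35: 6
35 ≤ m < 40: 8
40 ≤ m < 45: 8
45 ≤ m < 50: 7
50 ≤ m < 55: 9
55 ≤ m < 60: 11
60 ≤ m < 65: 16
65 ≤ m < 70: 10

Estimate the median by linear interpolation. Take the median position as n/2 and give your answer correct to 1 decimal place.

54.7

Cumulative frequencies: 6, 14, 22, 29, 38, 49, 65, 75
n = 75; position = n/2 = 37.5.
This falls in the class 50 ≤ m < 55: L = 50, F = 29, f = 9, h = 5.
Median ≈ 50 + ((37.5 − 29) / 9) × 5 = 54.7222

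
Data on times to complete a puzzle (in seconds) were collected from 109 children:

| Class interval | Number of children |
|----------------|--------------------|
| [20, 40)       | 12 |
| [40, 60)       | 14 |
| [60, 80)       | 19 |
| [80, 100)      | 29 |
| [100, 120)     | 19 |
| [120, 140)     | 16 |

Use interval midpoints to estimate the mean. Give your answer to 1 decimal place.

Midpoints: 30, 50, 70, 90, 110, 130
Σfm = 12×30 + 14×50 + 19×70 + 29×90 + 19×110 + 16×130 = 9170
n = Σf = 109
Mean = 9170 / 109 = 84.1284

84.1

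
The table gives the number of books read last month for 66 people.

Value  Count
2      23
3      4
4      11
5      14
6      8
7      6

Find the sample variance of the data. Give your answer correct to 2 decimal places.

Values: 2, 3, 4, 5, 6, 7
n = 66, Σfx = 262, mean = 3.9697
Σfx² = 1236
Σf(x − x̄)² = Σfx² − (Σfx)²/n = 1236 − 262²/66 = 195.9394
Sample variance = 195.9394 / 65 = 3.0145

3.01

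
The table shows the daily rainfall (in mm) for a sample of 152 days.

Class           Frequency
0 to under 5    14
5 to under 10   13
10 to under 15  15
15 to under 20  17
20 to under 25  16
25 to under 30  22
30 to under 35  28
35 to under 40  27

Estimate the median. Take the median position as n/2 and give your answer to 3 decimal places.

25.227

Cumulative frequencies: 14, 27, 42, 59, 75, 97, 125, 152
n = 152; position = n/2 = 76.
This falls in the class 25 to under 30: L = 25, F = 75, f = 22, h = 5.
Median ≈ 25 + ((76 − 75) / 22) × 5 = 25.2273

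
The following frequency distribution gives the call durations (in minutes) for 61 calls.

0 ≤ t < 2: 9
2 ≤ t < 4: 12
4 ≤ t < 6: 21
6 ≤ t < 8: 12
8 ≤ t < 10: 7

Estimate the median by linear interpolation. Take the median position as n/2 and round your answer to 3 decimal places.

4.905

Cumulative frequencies: 9, 21, 42, 54, 61
n = 61; position = n/2 = 30.5.
This falls in the class 4 ≤ t < 6: L = 4, F = 21, f = 21, h = 2.
Median ≈ 4 + ((30.5 − 21) / 21) × 2 = 4.9048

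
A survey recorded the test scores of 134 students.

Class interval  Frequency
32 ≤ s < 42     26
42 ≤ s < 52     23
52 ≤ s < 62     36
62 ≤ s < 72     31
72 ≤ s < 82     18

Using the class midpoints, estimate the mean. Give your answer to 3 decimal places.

Midpoints: 37, 47, 57, 67, 77
Σfm = 26×37 + 23×47 + 36×57 + 31×67 + 18×77 = 7558
n = Σf = 134
Mean = 7558 / 134 = 56.4030

56.403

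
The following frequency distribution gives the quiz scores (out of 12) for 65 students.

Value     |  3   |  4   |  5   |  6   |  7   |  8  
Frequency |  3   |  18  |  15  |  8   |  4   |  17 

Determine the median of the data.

Cumulative frequencies: 3, 21, 36, 44, 48, 65
n = 65, so the median is the value in position (n+1)/2 = 33.
Position 33 falls at value 5.

5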